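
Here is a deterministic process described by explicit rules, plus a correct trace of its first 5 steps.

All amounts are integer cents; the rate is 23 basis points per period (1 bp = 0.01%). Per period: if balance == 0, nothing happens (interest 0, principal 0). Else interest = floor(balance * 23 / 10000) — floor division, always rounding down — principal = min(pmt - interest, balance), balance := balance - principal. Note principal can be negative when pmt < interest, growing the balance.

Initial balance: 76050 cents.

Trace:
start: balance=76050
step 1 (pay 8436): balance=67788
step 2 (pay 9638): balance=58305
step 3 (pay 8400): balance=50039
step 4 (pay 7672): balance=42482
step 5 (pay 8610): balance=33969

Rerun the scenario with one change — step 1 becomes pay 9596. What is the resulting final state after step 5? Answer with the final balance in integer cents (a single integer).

32799

(re-executing from step 1 with the substitution; state before step 1: balance=76050)
step 1 (pay 9596): balance=66628
step 2 (pay 9638): balance=57143
step 3 (pay 8400): balance=48874
step 4 (pay 7672): balance=41314
step 5 (pay 8610): balance=32799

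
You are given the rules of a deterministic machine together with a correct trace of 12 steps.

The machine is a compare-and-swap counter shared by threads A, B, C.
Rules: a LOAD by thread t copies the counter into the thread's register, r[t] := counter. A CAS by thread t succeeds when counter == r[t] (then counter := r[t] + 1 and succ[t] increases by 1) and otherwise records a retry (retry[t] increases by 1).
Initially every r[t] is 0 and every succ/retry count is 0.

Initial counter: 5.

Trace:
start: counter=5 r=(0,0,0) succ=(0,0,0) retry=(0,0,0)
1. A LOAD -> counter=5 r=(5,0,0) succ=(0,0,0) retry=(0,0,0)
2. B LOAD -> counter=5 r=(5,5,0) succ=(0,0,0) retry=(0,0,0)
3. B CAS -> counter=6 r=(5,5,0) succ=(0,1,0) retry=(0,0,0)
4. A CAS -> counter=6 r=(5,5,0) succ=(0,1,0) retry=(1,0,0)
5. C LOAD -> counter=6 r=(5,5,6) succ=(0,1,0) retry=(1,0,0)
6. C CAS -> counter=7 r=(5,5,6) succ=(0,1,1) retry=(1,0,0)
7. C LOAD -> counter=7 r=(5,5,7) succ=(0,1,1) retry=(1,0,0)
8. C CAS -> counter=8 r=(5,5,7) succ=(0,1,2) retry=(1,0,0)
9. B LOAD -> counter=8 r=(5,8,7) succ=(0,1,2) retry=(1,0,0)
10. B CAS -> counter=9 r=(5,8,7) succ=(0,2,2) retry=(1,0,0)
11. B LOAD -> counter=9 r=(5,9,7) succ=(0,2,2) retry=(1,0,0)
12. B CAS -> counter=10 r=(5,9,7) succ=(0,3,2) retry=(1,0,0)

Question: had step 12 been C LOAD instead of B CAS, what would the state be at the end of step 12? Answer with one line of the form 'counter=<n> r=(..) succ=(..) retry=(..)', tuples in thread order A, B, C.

counter=9 r=(5,9,9) succ=(0,2,2) retry=(1,0,0)

(re-executing from step 12 with the substitution; state before step 12: counter=9 r=(5,9,7) succ=(0,2,2) retry=(1,0,0))
12. C LOAD -> counter=9 r=(5,9,9) succ=(0,2,2) retry=(1,0,0)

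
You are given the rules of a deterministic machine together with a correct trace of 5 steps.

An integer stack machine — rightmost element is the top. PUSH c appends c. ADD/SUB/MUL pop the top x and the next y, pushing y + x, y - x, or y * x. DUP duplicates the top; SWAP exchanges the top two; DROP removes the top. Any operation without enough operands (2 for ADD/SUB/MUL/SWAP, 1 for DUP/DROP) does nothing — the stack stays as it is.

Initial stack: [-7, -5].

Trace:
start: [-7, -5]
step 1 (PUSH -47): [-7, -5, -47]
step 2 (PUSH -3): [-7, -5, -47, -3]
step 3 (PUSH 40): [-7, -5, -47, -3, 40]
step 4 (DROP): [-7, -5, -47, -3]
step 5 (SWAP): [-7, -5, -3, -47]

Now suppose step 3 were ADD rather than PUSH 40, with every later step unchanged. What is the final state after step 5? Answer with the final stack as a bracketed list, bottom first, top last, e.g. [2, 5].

(re-executing from step 3 with the substitution; state before step 3: [-7, -5, -47, -3])
step 3 (ADD): [-7, -5, -50]
step 4 (DROP): [-7, -5]
step 5 (SWAP): [-5, -7]

[-5, -7]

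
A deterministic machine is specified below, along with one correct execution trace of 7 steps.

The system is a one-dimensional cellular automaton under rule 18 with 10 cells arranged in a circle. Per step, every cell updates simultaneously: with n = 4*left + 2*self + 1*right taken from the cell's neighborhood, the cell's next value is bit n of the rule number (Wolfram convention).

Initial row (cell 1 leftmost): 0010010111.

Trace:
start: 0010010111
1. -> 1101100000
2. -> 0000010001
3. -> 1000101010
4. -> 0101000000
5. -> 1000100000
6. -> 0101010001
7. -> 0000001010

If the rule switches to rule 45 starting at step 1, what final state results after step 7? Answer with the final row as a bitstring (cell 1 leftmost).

0011001100

(re-executing steps 1..7 under rule 45; state before step 1: 0010010111)
1. -> 0010011100
2. -> 1010010001
3. -> 0110010101
4. -> 1100011111
5. -> 0001010000
6. -> 1101110111
7. -> 0011001100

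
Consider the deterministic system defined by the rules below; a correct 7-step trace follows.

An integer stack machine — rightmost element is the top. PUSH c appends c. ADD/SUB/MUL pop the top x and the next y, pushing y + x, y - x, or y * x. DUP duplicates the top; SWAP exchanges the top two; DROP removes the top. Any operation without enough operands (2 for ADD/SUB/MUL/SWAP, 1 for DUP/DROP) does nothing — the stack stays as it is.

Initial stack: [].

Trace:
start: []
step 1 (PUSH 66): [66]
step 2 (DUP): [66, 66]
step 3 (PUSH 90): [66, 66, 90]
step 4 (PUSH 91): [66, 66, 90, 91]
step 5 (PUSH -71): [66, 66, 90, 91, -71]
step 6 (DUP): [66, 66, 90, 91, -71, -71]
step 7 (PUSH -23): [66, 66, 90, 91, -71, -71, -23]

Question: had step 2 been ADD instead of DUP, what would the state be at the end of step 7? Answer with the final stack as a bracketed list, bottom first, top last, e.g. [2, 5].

[66, 90, 91, -71, -71, -23]

(re-executing from step 2 with the substitution; state before step 2: [66])
step 2 (ADD): [66]
step 3 (PUSH 90): [66, 90]
step 4 (PUSH 91): [66, 90, 91]
step 5 (PUSH -71): [66, 90, 91, -71]
step 6 (DUP): [66, 90, 91, -71, -71]
step 7 (PUSH -23): [66, 90, 91, -71, -71, -23]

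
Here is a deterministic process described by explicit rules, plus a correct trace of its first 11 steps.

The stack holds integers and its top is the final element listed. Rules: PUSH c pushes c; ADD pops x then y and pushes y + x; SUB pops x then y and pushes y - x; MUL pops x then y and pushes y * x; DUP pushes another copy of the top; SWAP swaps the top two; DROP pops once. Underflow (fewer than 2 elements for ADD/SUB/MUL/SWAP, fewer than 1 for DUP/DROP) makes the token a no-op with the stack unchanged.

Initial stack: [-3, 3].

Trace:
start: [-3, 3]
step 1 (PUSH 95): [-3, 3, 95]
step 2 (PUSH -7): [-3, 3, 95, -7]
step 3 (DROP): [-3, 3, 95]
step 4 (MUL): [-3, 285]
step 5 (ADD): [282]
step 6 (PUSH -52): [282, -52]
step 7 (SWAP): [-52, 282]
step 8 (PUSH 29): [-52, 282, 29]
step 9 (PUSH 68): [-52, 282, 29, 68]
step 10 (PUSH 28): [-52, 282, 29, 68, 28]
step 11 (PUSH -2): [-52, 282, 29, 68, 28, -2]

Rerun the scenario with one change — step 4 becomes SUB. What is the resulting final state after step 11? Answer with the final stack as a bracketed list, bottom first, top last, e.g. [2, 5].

(re-executing from step 4 with the substitution; state before step 4: [-3, 3, 95])
step 4 (SUB): [-3, -92]
step 5 (ADD): [-95]
step 6 (PUSH -52): [-95, -52]
step 7 (SWAP): [-52, -95]
step 8 (PUSH 29): [-52, -95, 29]
step 9 (PUSH 68): [-52, -95, 29, 68]
step 10 (PUSH 28): [-52, -95, 29, 68, 28]
step 11 (PUSH -2): [-52, -95, 29, 68, 28, -2]

[-52, -95, 29, 68, 28, -2]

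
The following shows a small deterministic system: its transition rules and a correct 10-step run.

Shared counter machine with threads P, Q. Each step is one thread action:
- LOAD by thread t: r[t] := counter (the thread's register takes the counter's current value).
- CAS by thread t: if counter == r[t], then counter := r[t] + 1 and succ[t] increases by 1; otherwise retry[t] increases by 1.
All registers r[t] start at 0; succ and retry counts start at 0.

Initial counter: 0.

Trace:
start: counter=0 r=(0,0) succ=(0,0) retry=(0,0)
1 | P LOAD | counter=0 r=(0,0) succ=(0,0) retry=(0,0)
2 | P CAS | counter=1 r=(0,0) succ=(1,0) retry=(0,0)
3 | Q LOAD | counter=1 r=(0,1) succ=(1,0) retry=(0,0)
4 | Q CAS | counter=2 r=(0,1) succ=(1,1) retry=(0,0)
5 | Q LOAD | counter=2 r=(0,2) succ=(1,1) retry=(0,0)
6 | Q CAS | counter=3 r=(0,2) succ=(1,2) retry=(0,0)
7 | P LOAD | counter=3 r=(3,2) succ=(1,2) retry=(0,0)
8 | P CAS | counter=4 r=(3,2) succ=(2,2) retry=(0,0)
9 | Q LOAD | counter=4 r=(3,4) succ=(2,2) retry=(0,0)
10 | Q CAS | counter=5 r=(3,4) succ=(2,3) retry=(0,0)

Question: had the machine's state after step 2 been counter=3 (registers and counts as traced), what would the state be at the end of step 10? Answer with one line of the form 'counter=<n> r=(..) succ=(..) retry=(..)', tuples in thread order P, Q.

state after step 2 := counter=3 r=(0,0) succ=(1,0) retry=(0,0)
3 | Q LOAD | counter=3 r=(0,3) succ=(1,0) retry=(0,0)
4 | Q CAS | counter=4 r=(0,3) succ=(1,1) retry=(0,0)
5 | Q LOAD | counter=4 r=(0,4) succ=(1,1) retry=(0,0)
6 | Q CAS | counter=5 r=(0,4) succ=(1,2) retry=(0,0)
7 | P LOAD | counter=5 r=(5,4) succ=(1,2) retry=(0,0)
8 | P CAS | counter=6 r=(5,4) succ=(2,2) retry=(0,0)
9 | Q LOAD | counter=6 r=(5,6) succ=(2,2) retry=(0,0)
10 | Q CAS | counter=7 r=(5,6) succ=(2,3) retry=(0,0)

counter=7 r=(5,6) succ=(2,3) retry=(0,0)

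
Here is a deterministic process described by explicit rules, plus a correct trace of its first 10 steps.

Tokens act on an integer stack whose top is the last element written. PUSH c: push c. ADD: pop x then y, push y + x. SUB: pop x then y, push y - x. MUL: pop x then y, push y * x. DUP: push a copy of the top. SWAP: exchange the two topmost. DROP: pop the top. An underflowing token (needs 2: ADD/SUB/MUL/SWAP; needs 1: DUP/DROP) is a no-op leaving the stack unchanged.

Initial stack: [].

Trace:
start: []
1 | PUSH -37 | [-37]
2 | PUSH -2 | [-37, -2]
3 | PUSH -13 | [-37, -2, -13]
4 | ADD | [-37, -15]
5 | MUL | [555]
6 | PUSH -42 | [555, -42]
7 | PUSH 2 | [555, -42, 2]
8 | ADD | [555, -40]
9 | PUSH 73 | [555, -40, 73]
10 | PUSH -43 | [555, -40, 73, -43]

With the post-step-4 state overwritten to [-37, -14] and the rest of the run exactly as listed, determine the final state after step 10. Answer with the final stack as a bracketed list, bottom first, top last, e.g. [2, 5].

state after step 4 := [-37, -14]
5 | MUL | [518]
6 | PUSH -42 | [518, -42]
7 | PUSH 2 | [518, -42, 2]
8 | ADD | [518, -40]
9 | PUSH 73 | [518, -40, 73]
10 | PUSH -43 | [518, -40, 73, -43]

[518, -40, 73, -43]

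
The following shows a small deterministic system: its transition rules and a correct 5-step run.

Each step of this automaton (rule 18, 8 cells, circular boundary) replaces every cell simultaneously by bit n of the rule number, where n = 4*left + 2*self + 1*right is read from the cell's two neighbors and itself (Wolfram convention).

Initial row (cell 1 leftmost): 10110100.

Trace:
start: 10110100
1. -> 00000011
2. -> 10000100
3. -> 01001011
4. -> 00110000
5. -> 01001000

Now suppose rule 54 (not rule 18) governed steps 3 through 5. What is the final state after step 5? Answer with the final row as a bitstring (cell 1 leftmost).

01001000

(re-executing steps 3..5 under rule 54; state before step 3: 10000100)
3. -> 11001111
4. -> 00110000
5. -> 01001000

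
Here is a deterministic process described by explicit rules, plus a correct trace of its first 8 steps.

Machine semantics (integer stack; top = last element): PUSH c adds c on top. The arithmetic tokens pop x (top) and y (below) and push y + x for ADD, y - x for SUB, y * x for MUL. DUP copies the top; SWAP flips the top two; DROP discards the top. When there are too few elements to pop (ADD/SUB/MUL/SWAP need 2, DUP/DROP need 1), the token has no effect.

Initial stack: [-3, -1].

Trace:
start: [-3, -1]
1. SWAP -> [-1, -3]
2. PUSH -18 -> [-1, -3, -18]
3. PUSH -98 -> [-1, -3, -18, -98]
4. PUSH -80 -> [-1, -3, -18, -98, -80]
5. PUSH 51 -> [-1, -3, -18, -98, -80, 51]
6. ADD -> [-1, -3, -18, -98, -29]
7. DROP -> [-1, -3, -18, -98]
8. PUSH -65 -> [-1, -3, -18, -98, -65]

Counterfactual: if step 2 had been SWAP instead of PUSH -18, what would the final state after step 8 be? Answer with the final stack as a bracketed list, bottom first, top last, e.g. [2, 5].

(re-executing from step 2 with the substitution; state before step 2: [-1, -3])
2. SWAP -> [-3, -1]
3. PUSH -98 -> [-3, -1, -98]
4. PUSH -80 -> [-3, -1, -98, -80]
5. PUSH 51 -> [-3, -1, -98, -80, 51]
6. ADD -> [-3, -1, -98, -29]
7. DROP -> [-3, -1, -98]
8. PUSH -65 -> [-3, -1, -98, -65]

[-3, -1, -98, -65]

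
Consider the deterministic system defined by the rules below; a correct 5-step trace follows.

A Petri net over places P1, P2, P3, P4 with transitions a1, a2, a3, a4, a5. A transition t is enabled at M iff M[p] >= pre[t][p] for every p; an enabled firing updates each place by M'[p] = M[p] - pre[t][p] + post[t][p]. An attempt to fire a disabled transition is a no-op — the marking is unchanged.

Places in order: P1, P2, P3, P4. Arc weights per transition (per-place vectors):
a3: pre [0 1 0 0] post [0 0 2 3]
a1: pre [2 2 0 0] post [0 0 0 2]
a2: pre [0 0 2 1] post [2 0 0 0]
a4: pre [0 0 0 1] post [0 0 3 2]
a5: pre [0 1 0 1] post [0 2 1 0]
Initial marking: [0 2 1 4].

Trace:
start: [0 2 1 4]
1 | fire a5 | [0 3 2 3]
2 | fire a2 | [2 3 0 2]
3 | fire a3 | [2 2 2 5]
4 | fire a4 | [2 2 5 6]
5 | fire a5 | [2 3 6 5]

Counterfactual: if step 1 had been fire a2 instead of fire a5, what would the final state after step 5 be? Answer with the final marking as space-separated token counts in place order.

0 2 7 7

(re-executing from step 1 with the substitution; state before step 1: [0 2 1 4])
1 | fire a2 | [0 2 1 4]
2 | fire a2 | [0 2 1 4]
3 | fire a3 | [0 1 3 7]
4 | fire a4 | [0 1 6 8]
5 | fire a5 | [0 2 7 7]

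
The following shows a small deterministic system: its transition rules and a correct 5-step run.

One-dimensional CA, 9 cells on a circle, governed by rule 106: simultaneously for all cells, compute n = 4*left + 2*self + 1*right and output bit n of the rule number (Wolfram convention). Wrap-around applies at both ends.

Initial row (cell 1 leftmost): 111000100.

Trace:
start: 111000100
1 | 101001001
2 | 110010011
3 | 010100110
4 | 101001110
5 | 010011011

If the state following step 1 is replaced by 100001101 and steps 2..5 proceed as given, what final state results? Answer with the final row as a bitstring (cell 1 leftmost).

011010010

state after step 1 := 100001101
2 | 100011111
3 | 100110000
4 | 001110001
5 | 011010010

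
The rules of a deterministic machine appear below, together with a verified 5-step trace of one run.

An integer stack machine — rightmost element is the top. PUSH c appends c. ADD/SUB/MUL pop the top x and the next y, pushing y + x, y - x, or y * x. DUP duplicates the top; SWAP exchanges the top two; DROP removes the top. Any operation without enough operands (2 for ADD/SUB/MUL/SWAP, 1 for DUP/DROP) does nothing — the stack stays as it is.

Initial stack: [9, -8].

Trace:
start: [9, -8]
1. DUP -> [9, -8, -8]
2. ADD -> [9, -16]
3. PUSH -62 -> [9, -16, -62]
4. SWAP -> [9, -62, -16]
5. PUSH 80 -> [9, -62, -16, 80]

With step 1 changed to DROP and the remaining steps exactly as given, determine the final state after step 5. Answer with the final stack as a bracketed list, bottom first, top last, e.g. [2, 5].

[-62, 9, 80]

(re-executing from step 1 with the substitution; state before step 1: [9, -8])
1. DROP -> [9]
2. ADD -> [9]
3. PUSH -62 -> [9, -62]
4. SWAP -> [-62, 9]
5. PUSH 80 -> [-62, 9, 80]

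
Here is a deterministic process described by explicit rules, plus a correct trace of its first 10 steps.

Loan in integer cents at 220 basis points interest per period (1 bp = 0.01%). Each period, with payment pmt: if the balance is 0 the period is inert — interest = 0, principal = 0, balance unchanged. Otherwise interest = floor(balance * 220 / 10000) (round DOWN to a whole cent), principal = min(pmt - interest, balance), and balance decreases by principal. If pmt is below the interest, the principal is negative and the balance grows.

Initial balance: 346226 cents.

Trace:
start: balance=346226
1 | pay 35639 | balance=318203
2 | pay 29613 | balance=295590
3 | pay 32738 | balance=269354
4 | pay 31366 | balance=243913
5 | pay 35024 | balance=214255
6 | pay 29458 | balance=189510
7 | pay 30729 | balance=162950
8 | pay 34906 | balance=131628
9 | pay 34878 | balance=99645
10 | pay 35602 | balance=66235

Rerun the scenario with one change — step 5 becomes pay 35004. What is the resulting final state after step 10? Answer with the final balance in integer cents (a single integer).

(re-executing from step 5 with the substitution; state before step 5: balance=243913)
5 | pay 35004 | balance=214275
6 | pay 29458 | balance=189531
7 | pay 30729 | balance=162971
8 | pay 34906 | balance=131650
9 | pay 34878 | balance=99668
10 | pay 35602 | balance=66258

66258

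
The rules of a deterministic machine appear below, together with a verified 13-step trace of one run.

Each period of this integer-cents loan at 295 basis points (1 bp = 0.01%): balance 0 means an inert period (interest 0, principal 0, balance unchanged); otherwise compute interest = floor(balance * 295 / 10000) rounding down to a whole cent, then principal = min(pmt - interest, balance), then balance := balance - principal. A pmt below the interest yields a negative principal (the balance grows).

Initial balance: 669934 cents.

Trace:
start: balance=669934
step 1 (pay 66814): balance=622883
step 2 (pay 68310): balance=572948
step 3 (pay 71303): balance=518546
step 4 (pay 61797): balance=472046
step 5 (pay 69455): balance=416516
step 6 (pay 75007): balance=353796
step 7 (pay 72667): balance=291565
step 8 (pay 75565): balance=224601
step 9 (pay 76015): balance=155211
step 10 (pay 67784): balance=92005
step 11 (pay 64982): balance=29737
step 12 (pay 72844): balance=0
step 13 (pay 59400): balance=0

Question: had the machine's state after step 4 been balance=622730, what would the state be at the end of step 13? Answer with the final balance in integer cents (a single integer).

92875

state after step 4 := balance=622730
step 5 (pay 69455): balance=571645
step 6 (pay 75007): balance=513501
step 7 (pay 72667): balance=455982
step 8 (pay 75565): balance=393868
step 9 (pay 76015): balance=329472
step 10 (pay 67784): balance=271407
step 11 (pay 64982): balance=214431
step 12 (pay 72844): balance=147912
step 13 (pay 59400): balance=92875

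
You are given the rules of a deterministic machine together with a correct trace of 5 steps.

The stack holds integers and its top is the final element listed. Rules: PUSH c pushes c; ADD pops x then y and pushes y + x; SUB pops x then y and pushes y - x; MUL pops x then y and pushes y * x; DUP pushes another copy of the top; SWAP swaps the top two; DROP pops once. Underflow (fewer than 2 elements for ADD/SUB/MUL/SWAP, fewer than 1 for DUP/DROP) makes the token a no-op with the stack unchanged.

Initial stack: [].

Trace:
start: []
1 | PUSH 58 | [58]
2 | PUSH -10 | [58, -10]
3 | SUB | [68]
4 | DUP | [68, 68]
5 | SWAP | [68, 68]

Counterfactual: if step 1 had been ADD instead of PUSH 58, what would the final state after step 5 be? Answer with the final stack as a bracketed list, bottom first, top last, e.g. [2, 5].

[-10, -10]

(re-executing from step 1 with the substitution; state before step 1: [])
1 | ADD | []
2 | PUSH -10 | [-10]
3 | SUB | [-10]
4 | DUP | [-10, -10]
5 | SWAP | [-10, -10]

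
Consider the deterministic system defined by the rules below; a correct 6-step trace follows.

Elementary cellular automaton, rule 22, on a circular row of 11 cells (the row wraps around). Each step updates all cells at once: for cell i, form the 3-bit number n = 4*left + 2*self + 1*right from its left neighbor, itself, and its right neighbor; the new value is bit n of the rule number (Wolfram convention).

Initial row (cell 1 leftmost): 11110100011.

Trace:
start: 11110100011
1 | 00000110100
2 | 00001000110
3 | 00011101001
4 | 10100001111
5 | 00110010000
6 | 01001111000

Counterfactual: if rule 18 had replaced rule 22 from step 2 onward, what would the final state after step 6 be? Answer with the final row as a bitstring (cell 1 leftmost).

(re-executing steps 2..6 under rule 18; state before step 2: 00000110100)
2 | 00001000010
3 | 00010100101
4 | 10100011000
5 | 00010100101
6 | 10100011000

10100011000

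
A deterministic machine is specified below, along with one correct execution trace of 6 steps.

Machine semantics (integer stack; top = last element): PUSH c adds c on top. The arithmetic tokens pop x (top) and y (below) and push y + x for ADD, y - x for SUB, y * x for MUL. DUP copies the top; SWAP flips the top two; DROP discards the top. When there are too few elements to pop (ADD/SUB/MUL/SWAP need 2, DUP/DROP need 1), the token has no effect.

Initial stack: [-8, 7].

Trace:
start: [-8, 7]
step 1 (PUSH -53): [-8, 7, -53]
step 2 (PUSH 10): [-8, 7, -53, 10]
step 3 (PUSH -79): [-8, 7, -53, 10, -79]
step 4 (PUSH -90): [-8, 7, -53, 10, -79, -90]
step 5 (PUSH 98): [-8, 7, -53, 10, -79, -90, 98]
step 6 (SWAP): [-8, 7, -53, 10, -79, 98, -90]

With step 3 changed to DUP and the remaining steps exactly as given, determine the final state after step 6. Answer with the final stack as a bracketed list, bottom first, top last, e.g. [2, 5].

[-8, 7, -53, 10, 10, 98, -90]

(re-executing from step 3 with the substitution; state before step 3: [-8, 7, -53, 10])
step 3 (DUP): [-8, 7, -53, 10, 10]
step 4 (PUSH -90): [-8, 7, -53, 10, 10, -90]
step 5 (PUSH 98): [-8, 7, -53, 10, 10, -90, 98]
step 6 (SWAP): [-8, 7, -53, 10, 10, 98, -90]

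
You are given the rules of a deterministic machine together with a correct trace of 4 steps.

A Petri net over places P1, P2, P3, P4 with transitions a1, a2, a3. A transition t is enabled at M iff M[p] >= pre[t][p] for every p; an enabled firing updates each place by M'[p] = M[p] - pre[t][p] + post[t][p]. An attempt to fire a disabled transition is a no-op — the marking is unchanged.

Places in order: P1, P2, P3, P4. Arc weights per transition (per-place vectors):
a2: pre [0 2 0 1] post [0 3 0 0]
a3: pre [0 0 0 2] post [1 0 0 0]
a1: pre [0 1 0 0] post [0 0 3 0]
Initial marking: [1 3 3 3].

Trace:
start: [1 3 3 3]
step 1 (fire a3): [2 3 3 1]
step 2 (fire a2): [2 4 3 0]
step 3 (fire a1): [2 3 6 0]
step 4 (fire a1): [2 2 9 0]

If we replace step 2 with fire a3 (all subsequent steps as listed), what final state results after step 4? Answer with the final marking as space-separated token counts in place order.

(re-executing from step 2 with the substitution; state before step 2: [2 3 3 1])
step 2 (fire a3): [2 3 3 1]
step 3 (fire a1): [2 2 6 1]
step 4 (fire a1): [2 1 9 1]

2 1 9 1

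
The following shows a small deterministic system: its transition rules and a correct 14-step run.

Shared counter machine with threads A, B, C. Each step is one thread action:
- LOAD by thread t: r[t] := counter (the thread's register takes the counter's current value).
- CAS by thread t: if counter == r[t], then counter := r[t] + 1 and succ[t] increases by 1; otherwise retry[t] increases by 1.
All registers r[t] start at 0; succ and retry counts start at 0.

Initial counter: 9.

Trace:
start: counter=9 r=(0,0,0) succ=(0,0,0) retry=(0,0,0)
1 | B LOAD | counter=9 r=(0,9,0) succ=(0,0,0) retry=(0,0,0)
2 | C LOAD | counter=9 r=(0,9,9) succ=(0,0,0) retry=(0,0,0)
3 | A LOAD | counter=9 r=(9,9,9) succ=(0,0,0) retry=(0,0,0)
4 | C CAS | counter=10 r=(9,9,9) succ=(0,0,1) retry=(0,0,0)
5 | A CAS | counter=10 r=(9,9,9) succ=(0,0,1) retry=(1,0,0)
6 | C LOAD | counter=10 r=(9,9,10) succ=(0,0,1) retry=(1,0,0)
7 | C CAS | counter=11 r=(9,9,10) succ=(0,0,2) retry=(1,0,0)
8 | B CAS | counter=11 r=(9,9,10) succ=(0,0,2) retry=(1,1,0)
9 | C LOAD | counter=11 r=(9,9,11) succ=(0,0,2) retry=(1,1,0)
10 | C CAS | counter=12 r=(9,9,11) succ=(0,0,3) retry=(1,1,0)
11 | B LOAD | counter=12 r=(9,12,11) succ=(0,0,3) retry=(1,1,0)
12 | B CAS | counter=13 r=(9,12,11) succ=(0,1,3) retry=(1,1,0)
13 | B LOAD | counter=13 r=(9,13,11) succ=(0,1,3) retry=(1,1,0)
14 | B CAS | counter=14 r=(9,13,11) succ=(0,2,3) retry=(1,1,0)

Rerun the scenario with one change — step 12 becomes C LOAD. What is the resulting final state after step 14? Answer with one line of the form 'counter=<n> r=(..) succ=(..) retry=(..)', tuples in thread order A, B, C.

counter=13 r=(9,12,12) succ=(0,1,3) retry=(1,1,0)

(re-executing from step 12 with the substitution; state before step 12: counter=12 r=(9,12,11) succ=(0,0,3) retry=(1,1,0))
12 | C LOAD | counter=12 r=(9,12,12) succ=(0,0,3) retry=(1,1,0)
13 | B LOAD | counter=12 r=(9,12,12) succ=(0,0,3) retry=(1,1,0)
14 | B CAS | counter=13 r=(9,12,12) succ=(0,1,3) retry=(1,1,0)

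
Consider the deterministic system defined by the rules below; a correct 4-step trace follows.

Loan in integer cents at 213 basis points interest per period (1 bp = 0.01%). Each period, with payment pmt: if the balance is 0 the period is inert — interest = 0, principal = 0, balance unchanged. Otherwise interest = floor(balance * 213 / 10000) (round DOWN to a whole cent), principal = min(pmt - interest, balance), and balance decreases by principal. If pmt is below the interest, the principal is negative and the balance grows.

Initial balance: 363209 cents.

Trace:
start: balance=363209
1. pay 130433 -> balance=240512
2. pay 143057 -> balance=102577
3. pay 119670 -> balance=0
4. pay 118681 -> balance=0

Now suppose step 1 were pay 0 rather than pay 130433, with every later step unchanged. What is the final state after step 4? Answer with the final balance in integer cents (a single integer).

5040

(re-executing from step 1 with the substitution; state before step 1: balance=363209)
1. pay 0 -> balance=370945
2. pay 143057 -> balance=235789
3. pay 119670 -> balance=121141
4. pay 118681 -> balance=5040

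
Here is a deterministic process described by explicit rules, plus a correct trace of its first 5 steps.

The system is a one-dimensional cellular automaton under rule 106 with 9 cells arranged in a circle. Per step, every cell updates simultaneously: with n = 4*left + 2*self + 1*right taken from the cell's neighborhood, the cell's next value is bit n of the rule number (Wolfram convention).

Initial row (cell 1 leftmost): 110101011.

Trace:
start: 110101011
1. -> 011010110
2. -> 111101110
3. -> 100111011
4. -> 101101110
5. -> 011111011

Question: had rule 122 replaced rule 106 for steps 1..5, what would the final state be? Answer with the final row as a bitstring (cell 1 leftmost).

011111110

(re-executing steps 1..5 under rule 122; state before step 1: 110101011)
1. -> 011010110
2. -> 111101111
3. -> 000111000
4. -> 001101100
5. -> 011111110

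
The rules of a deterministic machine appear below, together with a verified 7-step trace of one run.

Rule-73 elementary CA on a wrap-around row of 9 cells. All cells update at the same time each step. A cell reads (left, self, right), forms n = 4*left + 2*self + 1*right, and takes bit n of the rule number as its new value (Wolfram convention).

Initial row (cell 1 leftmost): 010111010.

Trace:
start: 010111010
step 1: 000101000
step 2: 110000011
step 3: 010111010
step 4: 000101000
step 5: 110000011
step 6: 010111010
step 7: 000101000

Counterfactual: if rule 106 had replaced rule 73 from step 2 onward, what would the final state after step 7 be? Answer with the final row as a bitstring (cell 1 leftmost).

000000101

(re-executing steps 2..7 under rule 106; state before step 2: 000101000)
step 2: 001010000
step 3: 010100000
step 4: 101000000
step 5: 010000001
step 6: 100000010
step 7: 000000101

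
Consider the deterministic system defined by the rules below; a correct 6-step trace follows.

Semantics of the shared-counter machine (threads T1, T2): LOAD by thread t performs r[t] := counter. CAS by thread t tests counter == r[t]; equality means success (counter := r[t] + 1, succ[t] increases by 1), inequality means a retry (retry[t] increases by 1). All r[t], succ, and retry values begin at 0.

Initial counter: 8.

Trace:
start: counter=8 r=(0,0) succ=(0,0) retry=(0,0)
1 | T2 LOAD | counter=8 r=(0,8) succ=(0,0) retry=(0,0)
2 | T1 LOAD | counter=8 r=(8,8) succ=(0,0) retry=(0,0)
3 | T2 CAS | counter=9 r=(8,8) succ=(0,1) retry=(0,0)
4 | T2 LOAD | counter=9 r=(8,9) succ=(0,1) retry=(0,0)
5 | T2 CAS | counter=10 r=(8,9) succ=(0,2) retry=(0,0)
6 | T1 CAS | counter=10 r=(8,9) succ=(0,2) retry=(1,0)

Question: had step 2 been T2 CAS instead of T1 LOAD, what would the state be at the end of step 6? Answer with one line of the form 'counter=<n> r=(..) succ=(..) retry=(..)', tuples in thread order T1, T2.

(re-executing from step 2 with the substitution; state before step 2: counter=8 r=(0,8) succ=(0,0) retry=(0,0))
2 | T2 CAS | counter=9 r=(0,8) succ=(0,1) retry=(0,0)
3 | T2 CAS | counter=9 r=(0,8) succ=(0,1) retry=(0,1)
4 | T2 LOAD | counter=9 r=(0,9) succ=(0,1) retry=(0,1)
5 | T2 CAS | counter=10 r=(0,9) succ=(0,2) retry=(0,1)
6 | T1 CAS | counter=10 r=(0,9) succ=(0,2) retry=(1,1)

counter=10 r=(0,9) succ=(0,2) retry=(1,1)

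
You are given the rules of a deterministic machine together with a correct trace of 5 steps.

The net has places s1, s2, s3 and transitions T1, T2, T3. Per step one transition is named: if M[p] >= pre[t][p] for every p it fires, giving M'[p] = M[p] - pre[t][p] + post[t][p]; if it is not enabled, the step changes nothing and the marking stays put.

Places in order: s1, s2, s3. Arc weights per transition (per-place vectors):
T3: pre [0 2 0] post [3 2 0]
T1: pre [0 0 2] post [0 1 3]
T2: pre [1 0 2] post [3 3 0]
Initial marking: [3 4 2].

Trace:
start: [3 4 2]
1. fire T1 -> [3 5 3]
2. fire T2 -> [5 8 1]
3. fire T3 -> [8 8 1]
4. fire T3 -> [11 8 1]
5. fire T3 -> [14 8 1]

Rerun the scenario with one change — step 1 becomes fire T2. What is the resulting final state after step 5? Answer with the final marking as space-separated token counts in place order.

14 7 0

(re-executing from step 1 with the substitution; state before step 1: [3 4 2])
1. fire T2 -> [5 7 0]
2. fire T2 -> [5 7 0]
3. fire T3 -> [8 7 0]
4. fire T3 -> [11 7 0]
5. fire T3 -> [14 7 0]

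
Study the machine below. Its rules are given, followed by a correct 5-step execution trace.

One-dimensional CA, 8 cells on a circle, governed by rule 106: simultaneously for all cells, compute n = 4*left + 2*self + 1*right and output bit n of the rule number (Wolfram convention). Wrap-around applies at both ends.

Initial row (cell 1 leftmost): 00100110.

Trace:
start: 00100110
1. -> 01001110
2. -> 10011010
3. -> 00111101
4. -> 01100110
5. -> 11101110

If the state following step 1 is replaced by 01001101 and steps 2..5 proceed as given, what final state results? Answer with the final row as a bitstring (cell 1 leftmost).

11011101

state after step 1 := 01001101
2. -> 10011110
3. -> 00110011
4. -> 01110111
5. -> 11011101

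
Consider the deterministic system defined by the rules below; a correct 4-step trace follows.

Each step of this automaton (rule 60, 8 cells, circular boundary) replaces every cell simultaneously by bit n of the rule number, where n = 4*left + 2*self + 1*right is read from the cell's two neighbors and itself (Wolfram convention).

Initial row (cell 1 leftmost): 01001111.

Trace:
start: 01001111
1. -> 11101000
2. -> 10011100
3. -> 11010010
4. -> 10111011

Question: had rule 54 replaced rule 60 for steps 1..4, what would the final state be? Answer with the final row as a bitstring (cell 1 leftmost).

01100000

(re-executing steps 1..4 under rule 54; state before step 1: 01001111)
1. -> 11110000
2. -> 00001001
3. -> 10011111
4. -> 01100000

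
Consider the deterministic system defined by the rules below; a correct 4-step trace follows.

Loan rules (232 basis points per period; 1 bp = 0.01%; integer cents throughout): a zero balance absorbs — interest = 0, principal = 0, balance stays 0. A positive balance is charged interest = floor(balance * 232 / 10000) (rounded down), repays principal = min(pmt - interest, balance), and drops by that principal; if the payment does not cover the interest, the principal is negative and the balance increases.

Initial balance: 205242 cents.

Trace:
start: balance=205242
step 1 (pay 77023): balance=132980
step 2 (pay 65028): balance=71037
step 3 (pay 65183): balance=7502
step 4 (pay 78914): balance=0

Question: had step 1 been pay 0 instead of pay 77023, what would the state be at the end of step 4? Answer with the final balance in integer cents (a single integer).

11270

(re-executing from step 1 with the substitution; state before step 1: balance=205242)
step 1 (pay 0): balance=210003
step 2 (pay 65028): balance=149847
step 3 (pay 65183): balance=88140
step 4 (pay 78914): balance=11270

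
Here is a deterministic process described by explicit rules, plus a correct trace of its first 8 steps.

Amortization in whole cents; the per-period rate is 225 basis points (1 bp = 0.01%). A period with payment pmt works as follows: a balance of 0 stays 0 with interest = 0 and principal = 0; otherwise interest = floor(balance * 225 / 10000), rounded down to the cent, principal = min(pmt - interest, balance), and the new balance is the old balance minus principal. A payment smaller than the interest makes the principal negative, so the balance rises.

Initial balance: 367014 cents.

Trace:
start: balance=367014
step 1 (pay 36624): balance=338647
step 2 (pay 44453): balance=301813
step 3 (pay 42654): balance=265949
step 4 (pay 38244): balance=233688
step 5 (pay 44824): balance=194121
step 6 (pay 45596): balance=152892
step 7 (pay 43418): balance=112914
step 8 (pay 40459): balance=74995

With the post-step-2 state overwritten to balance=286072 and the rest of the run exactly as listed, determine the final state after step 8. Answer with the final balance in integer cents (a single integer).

state after step 2 := balance=286072
step 3 (pay 42654): balance=249854
step 4 (pay 38244): balance=217231
step 5 (pay 44824): balance=177294
step 6 (pay 45596): balance=135687
step 7 (pay 43418): balance=95321
step 8 (pay 40459): balance=57006

57006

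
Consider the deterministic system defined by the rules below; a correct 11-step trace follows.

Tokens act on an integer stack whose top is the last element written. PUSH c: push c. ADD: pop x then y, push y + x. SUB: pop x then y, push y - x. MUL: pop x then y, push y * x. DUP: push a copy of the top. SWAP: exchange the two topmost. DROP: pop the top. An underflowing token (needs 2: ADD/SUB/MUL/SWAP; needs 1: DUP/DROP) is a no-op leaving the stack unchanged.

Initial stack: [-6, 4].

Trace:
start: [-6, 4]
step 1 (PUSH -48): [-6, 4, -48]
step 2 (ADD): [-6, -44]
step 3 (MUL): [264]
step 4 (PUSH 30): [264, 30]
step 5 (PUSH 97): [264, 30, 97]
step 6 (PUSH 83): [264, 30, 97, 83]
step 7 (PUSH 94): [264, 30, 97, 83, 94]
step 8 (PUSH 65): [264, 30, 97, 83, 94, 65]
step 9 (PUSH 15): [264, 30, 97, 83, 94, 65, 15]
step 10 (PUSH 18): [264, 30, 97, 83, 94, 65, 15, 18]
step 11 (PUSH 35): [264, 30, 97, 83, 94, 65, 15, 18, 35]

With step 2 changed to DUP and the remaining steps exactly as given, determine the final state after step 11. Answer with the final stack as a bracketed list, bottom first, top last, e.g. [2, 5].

(re-executing from step 2 with the substitution; state before step 2: [-6, 4, -48])
step 2 (DUP): [-6, 4, -48, -48]
step 3 (MUL): [-6, 4, 2304]
step 4 (PUSH 30): [-6, 4, 2304, 30]
step 5 (PUSH 97): [-6, 4, 2304, 30, 97]
step 6 (PUSH 83): [-6, 4, 2304, 30, 97, 83]
step 7 (PUSH 94): [-6, 4, 2304, 30, 97, 83, 94]
step 8 (PUSH 65): [-6, 4, 2304, 30, 97, 83, 94, 65]
step 9 (PUSH 15): [-6, 4, 2304, 30, 97, 83, 94, 65, 15]
step 10 (PUSH 18): [-6, 4, 2304, 30, 97, 83, 94, 65, 15, 18]
step 11 (PUSH 35): [-6, 4, 2304, 30, 97, 83, 94, 65, 15, 18, 35]

[-6, 4, 2304, 30, 97, 83, 94, 65, 15, 18, 35]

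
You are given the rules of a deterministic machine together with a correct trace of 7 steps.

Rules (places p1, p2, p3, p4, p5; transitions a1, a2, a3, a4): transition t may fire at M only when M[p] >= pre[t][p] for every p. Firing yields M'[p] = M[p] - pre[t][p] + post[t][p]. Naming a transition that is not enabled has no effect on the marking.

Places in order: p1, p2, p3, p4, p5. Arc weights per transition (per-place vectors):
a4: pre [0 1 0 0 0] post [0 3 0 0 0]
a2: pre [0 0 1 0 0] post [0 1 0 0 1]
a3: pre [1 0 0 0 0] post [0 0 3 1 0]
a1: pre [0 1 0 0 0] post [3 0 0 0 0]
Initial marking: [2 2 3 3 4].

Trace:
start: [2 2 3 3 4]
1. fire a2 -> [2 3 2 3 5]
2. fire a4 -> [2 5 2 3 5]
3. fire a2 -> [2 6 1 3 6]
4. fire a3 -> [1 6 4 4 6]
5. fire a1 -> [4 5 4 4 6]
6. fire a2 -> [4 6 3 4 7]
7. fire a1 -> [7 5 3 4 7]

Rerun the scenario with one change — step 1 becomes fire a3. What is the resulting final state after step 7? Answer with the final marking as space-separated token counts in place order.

(re-executing from step 1 with the substitution; state before step 1: [2 2 3 3 4])
1. fire a3 -> [1 2 6 4 4]
2. fire a4 -> [1 4 6 4 4]
3. fire a2 -> [1 5 5 4 5]
4. fire a3 -> [0 5 8 5 5]
5. fire a1 -> [3 4 8 5 5]
6. fire a2 -> [3 5 7 5 6]
7. fire a1 -> [6 4 7 5 6]

6 4 7 5 6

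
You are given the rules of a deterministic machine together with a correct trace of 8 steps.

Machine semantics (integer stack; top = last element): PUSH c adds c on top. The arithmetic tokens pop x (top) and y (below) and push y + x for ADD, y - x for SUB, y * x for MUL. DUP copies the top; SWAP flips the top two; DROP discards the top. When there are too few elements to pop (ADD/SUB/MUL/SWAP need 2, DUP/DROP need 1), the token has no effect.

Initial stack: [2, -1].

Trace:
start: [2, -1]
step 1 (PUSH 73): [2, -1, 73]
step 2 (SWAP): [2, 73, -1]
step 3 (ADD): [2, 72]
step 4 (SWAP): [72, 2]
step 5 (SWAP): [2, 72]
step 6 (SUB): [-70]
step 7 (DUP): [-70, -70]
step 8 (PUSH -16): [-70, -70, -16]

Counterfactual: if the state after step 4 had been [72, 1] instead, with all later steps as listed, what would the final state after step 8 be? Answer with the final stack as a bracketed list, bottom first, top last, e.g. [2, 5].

state after step 4 := [72, 1]
step 5 (SWAP): [1, 72]
step 6 (SUB): [-71]
step 7 (DUP): [-71, -71]
step 8 (PUSH -16): [-71, -71, -16]

[-71, -71, -16]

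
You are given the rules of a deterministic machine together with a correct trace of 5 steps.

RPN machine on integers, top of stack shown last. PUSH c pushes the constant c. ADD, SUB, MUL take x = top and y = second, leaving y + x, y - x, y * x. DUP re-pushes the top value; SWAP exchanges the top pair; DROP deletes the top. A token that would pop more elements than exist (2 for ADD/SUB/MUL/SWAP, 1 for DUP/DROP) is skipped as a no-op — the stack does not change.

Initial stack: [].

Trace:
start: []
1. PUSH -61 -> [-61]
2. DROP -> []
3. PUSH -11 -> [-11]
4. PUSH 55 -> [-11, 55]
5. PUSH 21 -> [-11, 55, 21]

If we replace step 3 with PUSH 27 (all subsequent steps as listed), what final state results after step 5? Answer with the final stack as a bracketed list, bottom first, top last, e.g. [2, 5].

(re-executing from step 3 with the substitution; state before step 3: [])
3. PUSH 27 -> [27]
4. PUSH 55 -> [27, 55]
5. PUSH 21 -> [27, 55, 21]

[27, 55, 21]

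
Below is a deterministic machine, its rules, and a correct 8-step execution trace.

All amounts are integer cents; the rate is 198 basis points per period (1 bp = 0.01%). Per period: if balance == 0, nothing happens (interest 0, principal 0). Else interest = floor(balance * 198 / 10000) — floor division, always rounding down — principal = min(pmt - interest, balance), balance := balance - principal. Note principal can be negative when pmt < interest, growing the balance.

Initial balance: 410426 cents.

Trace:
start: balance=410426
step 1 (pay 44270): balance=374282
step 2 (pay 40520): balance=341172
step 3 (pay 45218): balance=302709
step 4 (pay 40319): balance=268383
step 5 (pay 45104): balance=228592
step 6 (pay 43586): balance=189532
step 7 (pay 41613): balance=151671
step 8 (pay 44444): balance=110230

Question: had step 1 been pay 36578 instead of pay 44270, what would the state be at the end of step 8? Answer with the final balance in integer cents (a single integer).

(re-executing from step 1 with the substitution; state before step 1: balance=410426)
step 1 (pay 36578): balance=381974
step 2 (pay 40520): balance=349017
step 3 (pay 45218): balance=310709
step 4 (pay 40319): balance=276542
step 5 (pay 45104): balance=236913
step 6 (pay 43586): balance=198017
step 7 (pay 41613): balance=160324
step 8 (pay 44444): balance=119054

119054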